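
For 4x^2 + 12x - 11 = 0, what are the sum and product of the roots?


For ax^2+bx+c=0: sum = -b/a, product = c/a.
a=4, b=12, c=-11
Sum = -(12)/4 = -3
Product = (-11)/4 = -11/4


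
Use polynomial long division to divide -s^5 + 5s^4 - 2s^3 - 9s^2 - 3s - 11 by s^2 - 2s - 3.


(-s^5 + 5s^4 - 2s^3 - 9s^2 - 3s - 11) / (s^2 - 2s - 3)
Step 1: -s^3 * (s^2 - 2s - 3) = -s^5 + 2s^4 + 3s^3; subtract.
Step 2: 3s^2 * (s^2 - 2s - 3) = 3s^4 - 6s^3 - 9s^2; subtract.
Step 3: s * (s^2 - 2s - 3) = s^3 - 2s^2 - 3s; subtract.
Step 4: 2 * (s^2 - 2s - 3) = 2s^2 - 4s - 6; subtract.
Quotient: -s^3 + 3s^2 + s + 2, Remainder: 4s - 5


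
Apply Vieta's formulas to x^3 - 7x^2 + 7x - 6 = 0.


Monic cubic x^3+bx^2+cx+d=0: sum=-b, pairwise sum=c, product=-d.
b=-7, c=7, d=-6
r1+r2+r3 = 7
r1r2+r1r3+r2r3 = 7
r1r2r3 = 6


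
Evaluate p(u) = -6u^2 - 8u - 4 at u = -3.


Using direct substitution:
  -6 * (-3)^2 = -54
  -8 * (-3)^1 = 24
  constant: -4
Sum = -54 + 24 - 4 = -34


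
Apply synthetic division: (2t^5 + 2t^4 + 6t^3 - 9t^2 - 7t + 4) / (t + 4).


Synthetic division with c = -4. Coefficients: 2, 2, 6, -9, -7, 4
Bring down 2.
  2 * -4 = -8; -8 + 2 = -6
  -6 * -4 = 24; 24 + 6 = 30
  30 * -4 = -120; -120 - 9 = -129
  -129 * -4 = 516; 516 - 7 = 509
  509 * -4 = -2036; -2036 + 4 = -2032
Quotient: 2t^4 - 6t^3 + 30t^2 - 129t + 509, Remainder: -2032


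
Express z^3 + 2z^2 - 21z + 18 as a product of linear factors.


Try integer roots (divisors of 18). z=3: p(3)=0.
Divide out (z - 3): quotient is z^2 + 5z - 6.
Factor the quadratic: (z - 1)(z + 6)
Result: (z - 3)(z - 1)(z + 6)


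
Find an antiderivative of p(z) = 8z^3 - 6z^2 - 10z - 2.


Reverse power rule on each term:
  ∫ 8z^3 dz = 2z^4
  ∫ -6z^2 dz = -2z^3
  ∫ -10z dz = -5z^2
  ∫ -2 dz = -2z
F(z) = 2z^4 - 2z^3 - 5z^2 - 2z + C


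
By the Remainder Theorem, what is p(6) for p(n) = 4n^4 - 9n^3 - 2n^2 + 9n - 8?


By the Remainder Theorem, the remainder equals p(6):
  4*(6)^4 = 5184
  -9*(6)^3 = -1944
  -2*(6)^2 = -72
  9*(6)^1 = 54
  constant: -8
Sum: 5184 - 1944 - 72 + 54 - 8 = 3214


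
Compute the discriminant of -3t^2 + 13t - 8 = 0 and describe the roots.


D = b^2 - 4ac = (13)^2 - 4(-3)(-8) = 169 - 96 = 73
Since D > 0: two distinct irrational roots


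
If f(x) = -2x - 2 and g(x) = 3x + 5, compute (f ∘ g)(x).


Substitute g(x) into f:
f(g(x)) = -2*(3x + 5) + (-2)
Expand and combine: -6x - 12


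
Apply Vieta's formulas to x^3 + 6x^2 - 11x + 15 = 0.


Monic cubic x^3+bx^2+cx+d=0: sum=-b, pairwise sum=c, product=-d.
b=6, c=-11, d=15
r1+r2+r3 = -6
r1r2+r1r3+r2r3 = -11
r1r2r3 = -15


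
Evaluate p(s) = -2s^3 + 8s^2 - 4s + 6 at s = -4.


Using direct substitution:
  -2 * (-4)^3 = 128
  8 * (-4)^2 = 128
  -4 * (-4)^1 = 16
  constant: 6
Sum = 128 + 128 + 16 + 6 = 278


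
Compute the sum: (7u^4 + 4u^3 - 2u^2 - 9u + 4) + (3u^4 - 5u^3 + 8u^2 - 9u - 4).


Align terms by degree and add:
  7u^4 + 4u^3 - 2u^2 - 9u + 4
+ 3u^4 - 5u^3 + 8u^2 - 9u - 4
= 10u^4 - u^3 + 6u^2 - 18u


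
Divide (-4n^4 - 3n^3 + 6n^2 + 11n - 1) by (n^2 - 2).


(-4n^4 - 3n^3 + 6n^2 + 11n - 1) / (n^2 - 2)
Step 1: -4n^2 * (n^2 - 2) = -4n^4 + 8n^2; subtract.
Step 2: -3n * (n^2 - 2) = -3n^3 + 6n; subtract.
Step 3: -2 * (n^2 - 2) = -2n^2 + 4; subtract.
Quotient: -4n^2 - 3n - 2, Remainder: 5n - 5


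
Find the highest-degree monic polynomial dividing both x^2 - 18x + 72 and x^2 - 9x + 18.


Factor each:
  x^2 - 18x + 72 = (x - 6)(x - 12)
  x^2 - 9x + 18 = (x - 6)(x - 3)
Common monic factor: x - 6


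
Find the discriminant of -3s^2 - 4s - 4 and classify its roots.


D = b^2 - 4ac = (-4)^2 - 4(-3)(-4) = 16 - 48 = -32
Since D < 0: two complex conjugate roots (no real roots)


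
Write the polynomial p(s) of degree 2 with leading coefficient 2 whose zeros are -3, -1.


p(s) = 2(s + 3)(s + 1)
Expand: 2s^2 + 8s + 6


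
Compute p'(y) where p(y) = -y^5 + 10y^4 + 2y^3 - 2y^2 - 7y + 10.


Apply the power rule term by term:
  d/dy(-y^5) = -5y^4
  d/dy(10y^4) = 40y^3
  d/dy(2y^3) = 6y^2
  d/dy(-2y^2) = -4y
  d/dy(-7y) = -7
  d/dy(10) = 0
p'(y) = -5y^4 + 40y^3 + 6y^2 - 4y - 7


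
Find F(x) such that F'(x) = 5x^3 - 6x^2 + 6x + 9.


Reverse power rule on each term:
  ∫ 5x^3 dx = (5/4)x^4
  ∫ -6x^2 dx = -2x^3
  ∫ 6x dx = 3x^2
  ∫ 9 dx = 9x
F(x) = (5/4)x^4 - 2x^3 + 3x^2 + 9x + C


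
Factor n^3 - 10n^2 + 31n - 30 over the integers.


Try integer roots (divisors of -30). n=2: p(2)=0.
Divide out (n - 2): quotient is n^2 - 8n + 15.
Factor the quadratic: (n - 3)(n - 5)
Result: (n - 2)(n - 3)(n - 5)


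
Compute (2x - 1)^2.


Expand (2x - 1)^2 by repeated multiplication:
= 4x^2 - 4x + 1


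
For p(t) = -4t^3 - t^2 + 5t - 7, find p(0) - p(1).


p(0) = -7
p(1) = -7
p(0) - p(1) = -7 + 7 = 0


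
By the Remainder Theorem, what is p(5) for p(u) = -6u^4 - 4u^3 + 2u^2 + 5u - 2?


By the Remainder Theorem, the remainder equals p(5):
  -6*(5)^4 = -3750
  -4*(5)^3 = -500
  2*(5)^2 = 50
  5*(5)^1 = 25
  constant: -2
Sum: -3750 - 500 + 50 + 25 - 2 = -4177


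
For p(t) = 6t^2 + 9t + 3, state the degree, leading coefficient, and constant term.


Highest power of t is 2, with coefficient 6. Constant term is 3.
Degree = 2, leading coefficient = 6, constant term = 3


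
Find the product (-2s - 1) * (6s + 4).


Distribute each term of the first polynomial:
  (-2s)(6s + 4) = -12s^2 - 8s
  (-1)(6s + 4) = -6s - 4
Sum: -12s^2 - 14s - 4


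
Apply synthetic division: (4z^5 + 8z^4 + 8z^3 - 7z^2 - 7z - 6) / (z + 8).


Synthetic division with c = -8. Coefficients: 4, 8, 8, -7, -7, -6
Bring down 4.
  4 * -8 = -32; -32 + 8 = -24
  -24 * -8 = 192; 192 + 8 = 200
  200 * -8 = -1600; -1600 - 7 = -1607
  -1607 * -8 = 12856; 12856 - 7 = 12849
  12849 * -8 = -102792; -102792 - 6 = -102798
Quotient: 4z^4 - 24z^3 + 200z^2 - 1607z + 12849, Remainder: -102798


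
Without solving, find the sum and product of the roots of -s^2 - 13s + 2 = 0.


For as^2+bs+c=0: sum = -b/a, product = c/a.
a=-1, b=-13, c=2
Sum = -(-13)/-1 = -13
Product = (2)/-1 = -2


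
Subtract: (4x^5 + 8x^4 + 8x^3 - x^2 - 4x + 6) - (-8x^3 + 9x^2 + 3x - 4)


Distribute the minus sign:
  (4x^5 + 8x^4 + 8x^3 - x^2 - 4x + 6)
- (-8x^3 + 9x^2 + 3x - 4)
Negate second polynomial: 8x^3 - 9x^2 - 3x + 4
Add: 4x^5 + 8x^4 + 16x^3 - 10x^2 - 7x + 10


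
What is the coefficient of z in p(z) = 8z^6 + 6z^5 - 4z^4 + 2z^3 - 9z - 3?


Read off the coefficient of z: -9


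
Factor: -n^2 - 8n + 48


Roots satisfy r1 + r2 = -b/a = -8 and r1*r2 = c/a = -48.
So r1 = 4, r2 = -12.
-n^2 - 8n + 48 = -(n - r1)(n - r2) = -(n - 4)(n + 12)


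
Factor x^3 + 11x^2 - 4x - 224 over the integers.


Try integer roots (divisors of -224). x=-8: p(-8)=0.
Divide out (x + 8): quotient is x^2 + 3x - 28.
Factor the quadratic: (x + 7)(x - 4)
Result: (x + 8)(x + 7)(x - 4)


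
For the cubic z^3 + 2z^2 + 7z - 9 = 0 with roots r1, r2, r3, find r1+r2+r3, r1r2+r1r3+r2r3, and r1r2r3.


Monic cubic z^3+bz^2+cz+d=0: sum=-b, pairwise sum=c, product=-d.
b=2, c=7, d=-9
r1+r2+r3 = -2
r1r2+r1r3+r2r3 = 7
r1r2r3 = 9


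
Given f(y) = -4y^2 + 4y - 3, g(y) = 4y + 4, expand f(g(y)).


Substitute g(y) into f:
f(g(y)) = -4*(4y + 4)^2 + 4*(4y + 4) + (-3)
(4y + 4)^2 = 16y^2 + 32y + 16
Expand and combine: -64y^2 - 112y - 51


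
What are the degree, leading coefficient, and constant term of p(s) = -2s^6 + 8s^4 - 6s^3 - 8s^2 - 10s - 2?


Highest power of s is 6, with coefficient -2. Constant term is -2.
Degree = 6, leading coefficient = -2, constant term = -2


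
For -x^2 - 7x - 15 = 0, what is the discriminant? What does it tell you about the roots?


D = b^2 - 4ac = (-7)^2 - 4(-1)(-15) = 49 - 60 = -11
Since D < 0: two complex conjugate roots (no real roots)


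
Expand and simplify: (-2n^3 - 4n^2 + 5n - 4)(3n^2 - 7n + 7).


Distribute each term of the first polynomial:
  (-2n^3)(3n^2 - 7n + 7) = -6n^5 + 14n^4 - 14n^3
  (-4n^2)(3n^2 - 7n + 7) = -12n^4 + 28n^3 - 28n^2
  (5n)(3n^2 - 7n + 7) = 15n^3 - 35n^2 + 35n
  (-4)(3n^2 - 7n + 7) = -12n^2 + 28n - 28
Sum: -6n^5 + 2n^4 + 29n^3 - 75n^2 + 63n - 28


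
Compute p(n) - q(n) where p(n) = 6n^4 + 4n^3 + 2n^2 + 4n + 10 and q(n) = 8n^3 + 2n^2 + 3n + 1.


Distribute the minus sign:
  (6n^4 + 4n^3 + 2n^2 + 4n + 10)
- (8n^3 + 2n^2 + 3n + 1)
Negate second polynomial: -8n^3 - 2n^2 - 3n - 1
Add: 6n^4 - 4n^3 + n + 9


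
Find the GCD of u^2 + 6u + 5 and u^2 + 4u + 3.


Factor each:
  u^2 + 6u + 5 = (u + 1)(u + 5)
  u^2 + 4u + 3 = (u + 1)(u + 3)
Common monic factor: u + 1


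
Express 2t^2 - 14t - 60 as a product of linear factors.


Roots satisfy r1 + r2 = -b/a = 7 and r1*r2 = c/a = -30.
So r1 = -3, r2 = 10.
2t^2 - 14t - 60 = 2(t - r1)(t - r2) = 2(t + 3)(t - 10)


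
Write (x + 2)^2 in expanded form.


Expand (x + 2)^2 by repeated multiplication:
= x^2 + 4x + 4


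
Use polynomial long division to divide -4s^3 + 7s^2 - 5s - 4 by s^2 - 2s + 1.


(-4s^3 + 7s^2 - 5s - 4) / (s^2 - 2s + 1)
Step 1: -4s * (s^2 - 2s + 1) = -4s^3 + 8s^2 - 4s; subtract.
Step 2: -1 * (s^2 - 2s + 1) = -s^2 + 2s - 1; subtract.
Quotient: -4s - 1, Remainder: -3s - 3


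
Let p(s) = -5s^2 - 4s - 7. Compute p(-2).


Using direct substitution:
  -5 * (-2)^2 = -20
  -4 * (-2)^1 = 8
  constant: -7
Sum = -20 + 8 - 7 = -19


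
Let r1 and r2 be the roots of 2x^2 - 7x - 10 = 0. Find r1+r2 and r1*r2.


For ax^2+bx+c=0: sum = -b/a, product = c/a.
a=2, b=-7, c=-10
Sum = -(-7)/2 = 7/2
Product = (-10)/2 = -5


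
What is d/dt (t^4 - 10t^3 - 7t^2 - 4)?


Apply the power rule term by term:
  d/dt(t^4) = 4t^3
  d/dt(-10t^3) = -30t^2
  d/dt(-7t^2) = -14t
  d/dt(-4) = 0
p'(t) = 4t^3 - 30t^2 - 14t


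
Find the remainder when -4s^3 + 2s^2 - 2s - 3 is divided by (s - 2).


By the Remainder Theorem, the remainder equals p(2):
  -4*(2)^3 = -32
  2*(2)^2 = 8
  -2*(2)^1 = -4
  constant: -3
Sum: -32 + 8 - 4 - 3 = -31


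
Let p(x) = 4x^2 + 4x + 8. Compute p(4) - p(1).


p(4) = 88
p(1) = 16
p(4) - p(1) = 88 - 16 = 72


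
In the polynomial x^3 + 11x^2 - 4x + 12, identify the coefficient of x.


Read off the coefficient of x: -4


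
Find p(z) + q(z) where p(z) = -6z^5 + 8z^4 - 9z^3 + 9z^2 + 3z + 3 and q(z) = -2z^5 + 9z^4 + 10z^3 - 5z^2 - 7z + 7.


Align terms by degree and add:
  -6z^5 + 8z^4 - 9z^3 + 9z^2 + 3z + 3
  -2z^5 + 9z^4 + 10z^3 - 5z^2 - 7z + 7
= -8z^5 + 17z^4 + z^3 + 4z^2 - 4z + 10


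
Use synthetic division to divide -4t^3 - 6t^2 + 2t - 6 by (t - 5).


Synthetic division with c = 5. Coefficients: -4, -6, 2, -6
Bring down -4.
  -4 * 5 = -20; -20 - 6 = -26
  -26 * 5 = -130; -130 + 2 = -128
  -128 * 5 = -640; -640 - 6 = -646
Quotient: -4t^2 - 26t - 128, Remainder: -646


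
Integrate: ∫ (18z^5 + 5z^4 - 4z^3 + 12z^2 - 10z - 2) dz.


Reverse power rule on each term:
  ∫ 18z^5 dz = 3z^6
  ∫ 5z^4 dz = z^5
  ∫ -4z^3 dz = -z^4
  ∫ 12z^2 dz = 4z^3
  ∫ -10z dz = -5z^2
  ∫ -2 dz = -2z
F(z) = 3z^6 + z^5 - z^4 + 4z^3 - 5z^2 - 2z + C


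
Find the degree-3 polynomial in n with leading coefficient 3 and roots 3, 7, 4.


p(n) = 3(n - 3)(n - 7)(n - 4)
Expand: 3n^3 - 42n^2 + 183n - 252


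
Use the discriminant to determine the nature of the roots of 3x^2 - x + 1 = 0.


D = b^2 - 4ac = (-1)^2 - 4(3)(1) = 1 - 12 = -11
Since D < 0: two complex conjugate roots (no real roots)


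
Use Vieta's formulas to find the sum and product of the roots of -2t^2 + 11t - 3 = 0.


For at^2+bt+c=0: sum = -b/a, product = c/a.
a=-2, b=11, c=-3
Sum = -(11)/-2 = 11/2
Product = (-3)/-2 = 3/2


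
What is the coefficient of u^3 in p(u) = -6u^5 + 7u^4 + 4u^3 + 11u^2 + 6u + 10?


Read off the coefficient of u^3: 4


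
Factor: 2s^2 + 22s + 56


Roots satisfy r1 + r2 = -b/a = -11 and r1*r2 = c/a = 28.
So r1 = -4, r2 = -7.
2s^2 + 22s + 56 = 2(s - r1)(s - r2) = 2(s + 4)(s + 7)


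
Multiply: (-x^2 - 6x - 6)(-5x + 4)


Distribute each term of the first polynomial:
  (-x^2)(-5x + 4) = 5x^3 - 4x^2
  (-6x)(-5x + 4) = 30x^2 - 24x
  (-6)(-5x + 4) = 30x - 24
Sum: 5x^3 + 26x^2 + 6x - 24


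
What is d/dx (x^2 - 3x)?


Apply the power rule term by term:
  d/dx(x^2) = 2x
  d/dx(-3x) = -3
p'(x) = 2x - 3


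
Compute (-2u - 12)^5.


Expand (-2u - 12)^5 by repeated multiplication:
  (-2u - 12)^2 = 4u^2 + 48u + 144
  (-2u - 12)^3 = -8u^3 - 144u^2 - 864u - 1728
  (-2u - 12)^4 = 16u^4 + 384u^3 + 3456u^2 + 13824u + 20736
= -32u^5 - 960u^4 - 11520u^3 - 69120u^2 - 207360u - 248832


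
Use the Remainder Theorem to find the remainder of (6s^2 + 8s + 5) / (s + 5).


By the Remainder Theorem, the remainder equals p(-5):
  6*(-5)^2 = 150
  8*(-5)^1 = -40
  constant: 5
Sum: 150 - 40 + 5 = 115


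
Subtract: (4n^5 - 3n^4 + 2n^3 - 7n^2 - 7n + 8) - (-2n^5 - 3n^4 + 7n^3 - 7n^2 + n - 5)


Distribute the minus sign:
  (4n^5 - 3n^4 + 2n^3 - 7n^2 - 7n + 8)
- (-2n^5 - 3n^4 + 7n^3 - 7n^2 + n - 5)
Negate second polynomial: 2n^5 + 3n^4 - 7n^3 + 7n^2 - n + 5
Add: 6n^5 - 5n^3 - 8n + 13


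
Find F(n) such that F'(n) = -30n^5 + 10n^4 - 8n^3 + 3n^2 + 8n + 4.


Reverse power rule on each term:
  ∫ -30n^5 dn = -5n^6
  ∫ 10n^4 dn = 2n^5
  ∫ -8n^3 dn = -2n^4
  ∫ 3n^2 dn = n^3
  ∫ 8n dn = 4n^2
  ∫ 4 dn = 4n
F(n) = -5n^6 + 2n^5 - 2n^4 + n^3 + 4n^2 + 4n + C


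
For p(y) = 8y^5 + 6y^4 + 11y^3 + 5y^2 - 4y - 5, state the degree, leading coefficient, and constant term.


Highest power of y is 5, with coefficient 8. Constant term is -5.
Degree = 5, leading coefficient = 8, constant term = -5


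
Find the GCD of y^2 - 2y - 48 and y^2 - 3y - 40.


Factor each:
  y^2 - 2y - 48 = (y - 8)(y + 6)
  y^2 - 3y - 40 = (y - 8)(y + 5)
Common monic factor: y - 8


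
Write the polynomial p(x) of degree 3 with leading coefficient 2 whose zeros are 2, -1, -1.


p(x) = 2(x - 2)(x + 1)(x + 1)
Expand: 2x^3 - 6x - 4


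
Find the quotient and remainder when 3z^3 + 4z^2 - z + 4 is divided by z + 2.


(3z^3 + 4z^2 - z + 4) / (z + 2)
Step 1: 3z^2 * (z + 2) = 3z^3 + 6z^2; subtract.
Step 2: -2z * (z + 2) = -2z^2 - 4z; subtract.
Step 3: 3 * (z + 2) = 3z + 6; subtract.
Quotient: 3z^2 - 2z + 3, Remainder: -2


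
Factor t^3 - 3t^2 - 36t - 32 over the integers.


Try integer roots (divisors of -32). t=8: p(8)=0.
Divide out (t - 8): quotient is t^2 + 5t + 4.
Factor the quadratic: (t + 4)(t + 1)
Result: (t - 8)(t + 4)(t + 1)


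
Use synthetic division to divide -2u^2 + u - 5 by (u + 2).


Synthetic division with c = -2. Coefficients: -2, 1, -5
Bring down -2.
  -2 * -2 = 4; 4 + 1 = 5
  5 * -2 = -10; -10 - 5 = -15
Quotient: -2u + 5, Remainder: -15


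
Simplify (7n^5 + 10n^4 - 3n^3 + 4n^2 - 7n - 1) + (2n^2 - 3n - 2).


Align terms by degree and add:
  7n^5 + 10n^4 - 3n^3 + 4n^2 - 7n - 1
+ 2n^2 - 3n - 2
= 7n^5 + 10n^4 - 3n^3 + 6n^2 - 10n - 3


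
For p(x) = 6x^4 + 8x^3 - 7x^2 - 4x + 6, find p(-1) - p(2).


p(-1) = 1
p(2) = 130
p(-1) - p(2) = 1 - 130 = -129


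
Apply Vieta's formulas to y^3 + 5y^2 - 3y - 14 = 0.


Monic cubic y^3+by^2+cy+d=0: sum=-b, pairwise sum=c, product=-d.
b=5, c=-3, d=-14
r1+r2+r3 = -5
r1r2+r1r3+r2r3 = -3
r1r2r3 = 14


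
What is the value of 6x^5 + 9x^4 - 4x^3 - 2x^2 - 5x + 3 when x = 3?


Using direct substitution:
  6 * (3)^5 = 1458
  9 * (3)^4 = 729
  -4 * (3)^3 = -108
  -2 * (3)^2 = -18
  -5 * (3)^1 = -15
  constant: 3
Sum = 1458 + 729 - 108 - 18 - 15 + 3 = 2049


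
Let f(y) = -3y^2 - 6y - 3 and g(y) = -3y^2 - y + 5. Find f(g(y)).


Substitute g(y) into f:
f(g(y)) = -3*(-3y^2 - y + 5)^2 + (-6)*(-3y^2 - y + 5) + (-3)
(-3y^2 - y + 5)^2 = 9y^4 + 6y^3 - 29y^2 - 10y + 25
Expand and combine: -27y^4 - 18y^3 + 105y^2 + 36y - 108


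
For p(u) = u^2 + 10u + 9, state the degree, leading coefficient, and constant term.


Highest power of u is 2, with coefficient 1. Constant term is 9.
Degree = 2, leading coefficient = 1, constant term = 9


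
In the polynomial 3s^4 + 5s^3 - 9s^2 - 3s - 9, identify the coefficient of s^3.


Read off the coefficient of s^3: 5


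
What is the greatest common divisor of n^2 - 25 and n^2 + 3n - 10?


Factor each:
  n^2 - 25 = (n + 5)(n - 5)
  n^2 + 3n - 10 = (n + 5)(n - 2)
Common monic factor: n + 5


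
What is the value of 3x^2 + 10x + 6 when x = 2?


Using direct substitution:
  3 * (2)^2 = 12
  10 * (2)^1 = 20
  constant: 6
Sum = 12 + 20 + 6 = 38


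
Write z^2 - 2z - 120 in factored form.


Roots satisfy r1 + r2 = -b/a = 2 and r1*r2 = c/a = -120.
So r1 = 12, r2 = -10.
z^2 - 2z - 120 = (z - r1)(z - r2) = (z - 12)(z + 10)


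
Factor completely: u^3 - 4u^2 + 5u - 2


Try integer roots (divisors of -2). u=1: p(1)=0.
Divide out (u - 1): quotient is u^2 - 3u + 2.
Factor the quadratic: (u - 2)(u - 1)
Result: (u - 1)(u - 2)(u - 1)


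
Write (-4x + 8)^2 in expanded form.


Expand (-4x + 8)^2 by repeated multiplication:
= 16x^2 - 64x + 64


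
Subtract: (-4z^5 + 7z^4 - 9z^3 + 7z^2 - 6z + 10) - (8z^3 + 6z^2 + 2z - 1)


Distribute the minus sign:
  (-4z^5 + 7z^4 - 9z^3 + 7z^2 - 6z + 10)
- (8z^3 + 6z^2 + 2z - 1)
Negate second polynomial: -8z^3 - 6z^2 - 2z + 1
Add: -4z^5 + 7z^4 - 17z^3 + z^2 - 8z + 11


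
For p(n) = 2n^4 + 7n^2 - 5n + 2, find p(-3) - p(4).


p(-3) = 242
p(4) = 606
p(-3) - p(4) = 242 - 606 = -364


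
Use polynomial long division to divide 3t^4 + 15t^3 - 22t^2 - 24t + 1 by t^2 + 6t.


(3t^4 + 15t^3 - 22t^2 - 24t + 1) / (t^2 + 6t)
Step 1: 3t^2 * (t^2 + 6t) = 3t^4 + 18t^3; subtract.
Step 2: -3t * (t^2 + 6t) = -3t^3 - 18t^2; subtract.
Step 3: -4 * (t^2 + 6t) = -4t^2 - 24t; subtract.
Quotient: 3t^2 - 3t - 4, Remainder: 1


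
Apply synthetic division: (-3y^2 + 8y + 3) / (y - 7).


Synthetic division with c = 7. Coefficients: -3, 8, 3
Bring down -3.
  -3 * 7 = -21; -21 + 8 = -13
  -13 * 7 = -91; -91 + 3 = -88
Quotient: -3y - 13, Remainder: -88


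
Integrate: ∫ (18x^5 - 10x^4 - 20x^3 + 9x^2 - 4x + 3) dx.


Reverse power rule on each term:
  ∫ 18x^5 dx = 3x^6
  ∫ -10x^4 dx = -2x^5
  ∫ -20x^3 dx = -5x^4
  ∫ 9x^2 dx = 3x^3
  ∫ -4x dx = -2x^2
  ∫ 3 dx = 3x
F(x) = 3x^6 - 2x^5 - 5x^4 + 3x^3 - 2x^2 + 3x + C


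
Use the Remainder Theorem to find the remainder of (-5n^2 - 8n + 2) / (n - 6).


By the Remainder Theorem, the remainder equals p(6):
  -5*(6)^2 = -180
  -8*(6)^1 = -48
  constant: 2
Sum: -180 - 48 + 2 = -226


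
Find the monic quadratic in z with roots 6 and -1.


p(z) = (z - 6)(z + 1)
Expand: z^2 - 5z - 6


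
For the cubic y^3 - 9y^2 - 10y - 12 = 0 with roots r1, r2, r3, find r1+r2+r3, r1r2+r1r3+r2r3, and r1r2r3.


Monic cubic y^3+by^2+cy+d=0: sum=-b, pairwise sum=c, product=-d.
b=-9, c=-10, d=-12
r1+r2+r3 = 9
r1r2+r1r3+r2r3 = -10
r1r2r3 = 12


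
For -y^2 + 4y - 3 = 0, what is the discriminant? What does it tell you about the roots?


D = b^2 - 4ac = (4)^2 - 4(-1)(-3) = 16 - 12 = 4
Since D > 0: two distinct rational roots


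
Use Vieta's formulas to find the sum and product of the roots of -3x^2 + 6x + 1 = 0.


For ax^2+bx+c=0: sum = -b/a, product = c/a.
a=-3, b=6, c=1
Sum = -(6)/-3 = 2
Product = (1)/-3 = -1/3


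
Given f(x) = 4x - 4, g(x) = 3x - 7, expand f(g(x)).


Substitute g(x) into f:
f(g(x)) = 4*(3x - 7) + (-4)
Expand and combine: 12x - 32


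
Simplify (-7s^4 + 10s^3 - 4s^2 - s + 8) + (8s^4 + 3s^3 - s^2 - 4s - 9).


Align terms by degree and add:
  -7s^4 + 10s^3 - 4s^2 - s + 8
+ 8s^4 + 3s^3 - s^2 - 4s - 9
= s^4 + 13s^3 - 5s^2 - 5s - 1


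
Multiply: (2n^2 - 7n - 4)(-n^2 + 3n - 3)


Distribute each term of the first polynomial:
  (2n^2)(-n^2 + 3n - 3) = -2n^4 + 6n^3 - 6n^2
  (-7n)(-n^2 + 3n - 3) = 7n^3 - 21n^2 + 21n
  (-4)(-n^2 + 3n - 3) = 4n^2 - 12n + 12
Sum: -2n^4 + 13n^3 - 23n^2 + 9n + 12


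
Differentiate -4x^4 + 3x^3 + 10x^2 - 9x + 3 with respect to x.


Apply the power rule term by term:
  d/dx(-4x^4) = -16x^3
  d/dx(3x^3) = 9x^2
  d/dx(10x^2) = 20x
  d/dx(-9x) = -9
  d/dx(3) = 0
p'(x) = -16x^3 + 9x^2 + 20x - 9


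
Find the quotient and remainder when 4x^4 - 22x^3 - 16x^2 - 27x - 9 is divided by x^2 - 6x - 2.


(4x^4 - 22x^3 - 16x^2 - 27x - 9) / (x^2 - 6x - 2)
Step 1: 4x^2 * (x^2 - 6x - 2) = 4x^4 - 24x^3 - 8x^2; subtract.
Step 2: 2x * (x^2 - 6x - 2) = 2x^3 - 12x^2 - 4x; subtract.
Step 3: 4 * (x^2 - 6x - 2) = 4x^2 - 24x - 8; subtract.
Quotient: 4x^2 + 2x + 4, Remainder: x - 1


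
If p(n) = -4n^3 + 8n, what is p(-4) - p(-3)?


p(-4) = 224
p(-3) = 84
p(-4) - p(-3) = 224 - 84 = 140


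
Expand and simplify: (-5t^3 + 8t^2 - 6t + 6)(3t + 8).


Distribute each term of the first polynomial:
  (-5t^3)(3t + 8) = -15t^4 - 40t^3
  (8t^2)(3t + 8) = 24t^3 + 64t^2
  (-6t)(3t + 8) = -18t^2 - 48t
  (6)(3t + 8) = 18t + 48
Sum: -15t^4 - 16t^3 + 46t^2 - 30t + 48


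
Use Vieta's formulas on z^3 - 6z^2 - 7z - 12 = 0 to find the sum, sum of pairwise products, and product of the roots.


Monic cubic z^3+bz^2+cz+d=0: sum=-b, pairwise sum=c, product=-d.
b=-6, c=-7, d=-12
r1+r2+r3 = 6
r1r2+r1r3+r2r3 = -7
r1r2r3 = 12


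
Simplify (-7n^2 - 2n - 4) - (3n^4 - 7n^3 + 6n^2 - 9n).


Distribute the minus sign:
  (-7n^2 - 2n - 4)
- (3n^4 - 7n^3 + 6n^2 - 9n)
Negate second polynomial: -3n^4 + 7n^3 - 6n^2 + 9n
Add: -3n^4 + 7n^3 - 13n^2 + 7n - 4


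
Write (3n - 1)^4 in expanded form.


Expand (3n - 1)^4 by repeated multiplication:
  (3n - 1)^2 = 9n^2 - 6n + 1
  (3n - 1)^3 = 27n^3 - 27n^2 + 9n - 1
= 81n^4 - 108n^3 + 54n^2 - 12n + 1


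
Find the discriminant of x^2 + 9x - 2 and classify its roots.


D = b^2 - 4ac = (9)^2 - 4(1)(-2) = 81 + 8 = 89
Since D > 0: two distinct irrational roots


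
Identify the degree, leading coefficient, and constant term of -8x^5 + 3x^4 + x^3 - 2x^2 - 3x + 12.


Highest power of x is 5, with coefficient -8. Constant term is 12.
Degree = 5, leading coefficient = -8, constant term = 12


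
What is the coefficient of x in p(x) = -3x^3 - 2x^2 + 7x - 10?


Read off the coefficient of x: 7


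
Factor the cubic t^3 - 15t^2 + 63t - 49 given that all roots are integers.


Try integer roots (divisors of -49). t=1: p(1)=0.
Divide out (t - 1): quotient is t^2 - 14t + 49.
Factor the quadratic: (t - 7)(t - 7)
Result: (t - 1)(t - 7)(t - 7)


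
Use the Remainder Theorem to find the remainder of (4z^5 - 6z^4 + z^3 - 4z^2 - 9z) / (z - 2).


By the Remainder Theorem, the remainder equals p(2):
  4*(2)^5 = 128
  -6*(2)^4 = -96
  1*(2)^3 = 8
  -4*(2)^2 = -16
  -9*(2)^1 = -18
  constant: 0
Sum: 128 - 96 + 8 - 16 - 18 + 0 = 6


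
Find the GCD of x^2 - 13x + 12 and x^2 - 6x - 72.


Factor each:
  x^2 - 13x + 12 = (x - 12)(x - 1)
  x^2 - 6x - 72 = (x - 12)(x + 6)
Common monic factor: x - 12


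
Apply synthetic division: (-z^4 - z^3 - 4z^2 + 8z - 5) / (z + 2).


Synthetic division with c = -2. Coefficients: -1, -1, -4, 8, -5
Bring down -1.
  -1 * -2 = 2; 2 - 1 = 1
  1 * -2 = -2; -2 - 4 = -6
  -6 * -2 = 12; 12 + 8 = 20
  20 * -2 = -40; -40 - 5 = -45
Quotient: -z^3 + z^2 - 6z + 20, Remainder: -45


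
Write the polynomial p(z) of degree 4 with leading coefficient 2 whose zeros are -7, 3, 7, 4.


p(z) = 2(z + 7)(z - 3)(z - 7)(z - 4)
Expand: 2z^4 - 14z^3 - 74z^2 + 686z - 1176


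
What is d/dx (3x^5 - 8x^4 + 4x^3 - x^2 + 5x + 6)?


Apply the power rule term by term:
  d/dx(3x^5) = 15x^4
  d/dx(-8x^4) = -32x^3
  d/dx(4x^3) = 12x^2
  d/dx(-x^2) = -2x
  d/dx(5x) = 5
  d/dx(6) = 0
p'(x) = 15x^4 - 32x^3 + 12x^2 - 2x + 5


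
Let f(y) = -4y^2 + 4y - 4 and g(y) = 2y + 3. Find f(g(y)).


Substitute g(y) into f:
f(g(y)) = -4*(2y + 3)^2 + 4*(2y + 3) + (-4)
(2y + 3)^2 = 4y^2 + 12y + 9
Expand and combine: -16y^2 - 40y - 28


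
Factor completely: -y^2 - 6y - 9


Roots satisfy r1 + r2 = -b/a = -6 and r1*r2 = c/a = 9.
So r1 = -3, r2 = -3.
-y^2 - 6y - 9 = -(y - r1)(y - r2) = -(y + 3)(y + 3)


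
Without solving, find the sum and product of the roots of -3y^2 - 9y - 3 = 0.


For ay^2+by+c=0: sum = -b/a, product = c/a.
a=-3, b=-9, c=-3
Sum = -(-9)/-3 = -3
Product = (-3)/-3 = 1


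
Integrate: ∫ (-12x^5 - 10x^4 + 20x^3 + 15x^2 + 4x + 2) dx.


Reverse power rule on each term:
  ∫ -12x^5 dx = -2x^6
  ∫ -10x^4 dx = -2x^5
  ∫ 20x^3 dx = 5x^4
  ∫ 15x^2 dx = 5x^3
  ∫ 4x dx = 2x^2
  ∫ 2 dx = 2x
F(x) = -2x^6 - 2x^5 + 5x^4 + 5x^3 + 2x^2 + 2x + C


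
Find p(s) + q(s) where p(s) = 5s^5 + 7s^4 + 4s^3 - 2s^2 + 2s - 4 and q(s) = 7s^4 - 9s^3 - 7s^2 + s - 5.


Align terms by degree and add:
  5s^5 + 7s^4 + 4s^3 - 2s^2 + 2s - 4
+ 7s^4 - 9s^3 - 7s^2 + s - 5
= 5s^5 + 14s^4 - 5s^3 - 9s^2 + 3s - 9


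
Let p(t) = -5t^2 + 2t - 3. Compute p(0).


Using direct substitution:
  -5 * (0)^2 = 0
  2 * (0)^1 = 0
  constant: -3
Sum = 0 + 0 - 3 = -3


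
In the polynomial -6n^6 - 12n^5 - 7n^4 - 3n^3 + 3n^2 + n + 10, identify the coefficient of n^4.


Read off the coefficient of n^4: -7


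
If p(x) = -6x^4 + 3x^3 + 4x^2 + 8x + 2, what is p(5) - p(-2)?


p(5) = -3233
p(-2) = -118
p(5) - p(-2) = -3233 + 118 = -3115


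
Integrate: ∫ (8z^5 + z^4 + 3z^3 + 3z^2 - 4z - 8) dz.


Reverse power rule on each term:
  ∫ 8z^5 dz = (4/3)z^6
  ∫ z^4 dz = (1/5)z^5
  ∫ 3z^3 dz = (3/4)z^4
  ∫ 3z^2 dz = z^3
  ∫ -4z dz = -2z^2
  ∫ -8 dz = -8z
F(z) = (4/3)z^6 + (1/5)z^5 + (3/4)z^4 + z^3 - 2z^2 - 8z + C


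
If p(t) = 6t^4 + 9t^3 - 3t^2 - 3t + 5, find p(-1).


Using direct substitution:
  6 * (-1)^4 = 6
  9 * (-1)^3 = -9
  -3 * (-1)^2 = -3
  -3 * (-1)^1 = 3
  constant: 5
Sum = 6 - 9 - 3 + 3 + 5 = 2


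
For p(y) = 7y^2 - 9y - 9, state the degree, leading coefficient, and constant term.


Highest power of y is 2, with coefficient 7. Constant term is -9.
Degree = 2, leading coefficient = 7, constant term = -9


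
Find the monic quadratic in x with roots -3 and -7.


p(x) = (x + 3)(x + 7)
Expand: x^2 + 10x + 21


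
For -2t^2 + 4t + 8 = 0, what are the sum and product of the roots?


For at^2+bt+c=0: sum = -b/a, product = c/a.
a=-2, b=4, c=8
Sum = -(4)/-2 = 2
Product = (8)/-2 = -4


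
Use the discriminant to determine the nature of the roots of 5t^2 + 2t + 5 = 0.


D = b^2 - 4ac = (2)^2 - 4(5)(5) = 4 - 100 = -96
Since D < 0: two complex conjugate roots (no real roots)


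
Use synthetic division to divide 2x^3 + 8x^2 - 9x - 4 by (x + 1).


Synthetic division with c = -1. Coefficients: 2, 8, -9, -4
Bring down 2.
  2 * -1 = -2; -2 + 8 = 6
  6 * -1 = -6; -6 - 9 = -15
  -15 * -1 = 15; 15 - 4 = 11
Quotient: 2x^2 + 6x - 15, Remainder: 11


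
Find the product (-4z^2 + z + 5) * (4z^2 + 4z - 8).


Distribute each term of the first polynomial:
  (-4z^2)(4z^2 + 4z - 8) = -16z^4 - 16z^3 + 32z^2
  (z)(4z^2 + 4z - 8) = 4z^3 + 4z^2 - 8z
  (5)(4z^2 + 4z - 8) = 20z^2 + 20z - 40
Sum: -16z^4 - 12z^3 + 56z^2 + 12z - 40


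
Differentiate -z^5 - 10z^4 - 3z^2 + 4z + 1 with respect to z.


Apply the power rule term by term:
  d/dz(-z^5) = -5z^4
  d/dz(-10z^4) = -40z^3
  d/dz(-3z^2) = -6z
  d/dz(4z) = 4
  d/dz(1) = 0
p'(z) = -5z^4 - 40z^3 - 6z + 4


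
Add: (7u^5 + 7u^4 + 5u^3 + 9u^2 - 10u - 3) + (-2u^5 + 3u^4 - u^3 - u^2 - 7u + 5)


Align terms by degree and add:
  7u^5 + 7u^4 + 5u^3 + 9u^2 - 10u - 3
  -2u^5 + 3u^4 - u^3 - u^2 - 7u + 5
= 5u^5 + 10u^4 + 4u^3 + 8u^2 - 17u + 2


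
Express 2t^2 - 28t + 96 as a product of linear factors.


Roots satisfy r1 + r2 = -b/a = 14 and r1*r2 = c/a = 48.
So r1 = 6, r2 = 8.
2t^2 - 28t + 96 = 2(t - r1)(t - r2) = 2(t - 6)(t - 8)


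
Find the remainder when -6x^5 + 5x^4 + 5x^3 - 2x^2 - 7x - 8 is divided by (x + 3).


By the Remainder Theorem, the remainder equals p(-3):
  -6*(-3)^5 = 1458
  5*(-3)^4 = 405
  5*(-3)^3 = -135
  -2*(-3)^2 = -18
  -7*(-3)^1 = 21
  constant: -8
Sum: 1458 + 405 - 135 - 18 + 21 - 8 = 1723


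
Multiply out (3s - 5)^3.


Expand (3s - 5)^3 by repeated multiplication:
  (3s - 5)^2 = 9s^2 - 30s + 25
= 27s^3 - 135s^2 + 225s - 125


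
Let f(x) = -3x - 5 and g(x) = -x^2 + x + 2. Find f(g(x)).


Substitute g(x) into f:
f(g(x)) = -3*(-x^2 + x + 2) + (-5)
Expand and combine: 3x^2 - 3x - 11


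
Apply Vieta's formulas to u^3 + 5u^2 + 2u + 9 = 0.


Monic cubic u^3+bu^2+cu+d=0: sum=-b, pairwise sum=c, product=-d.
b=5, c=2, d=9
r1+r2+r3 = -5
r1r2+r1r3+r2r3 = 2
r1r2r3 = -9


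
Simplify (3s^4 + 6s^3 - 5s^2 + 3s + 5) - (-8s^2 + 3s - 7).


Distribute the minus sign:
  (3s^4 + 6s^3 - 5s^2 + 3s + 5)
- (-8s^2 + 3s - 7)
Negate second polynomial: 8s^2 - 3s + 7
Add: 3s^4 + 6s^3 + 3s^2 + 12


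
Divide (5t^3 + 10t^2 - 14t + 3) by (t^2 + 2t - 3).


(5t^3 + 10t^2 - 14t + 3) / (t^2 + 2t - 3)
Step 1: 5t * (t^2 + 2t - 3) = 5t^3 + 10t^2 - 15t; subtract.
Step 2: 0 * (t^2 + 2t - 3) = 0; subtract.
Quotient: 5t, Remainder: t + 3


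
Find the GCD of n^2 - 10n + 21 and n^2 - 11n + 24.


Factor each:
  n^2 - 10n + 21 = (n - 3)(n - 7)
  n^2 - 11n + 24 = (n - 3)(n - 8)
Common monic factor: n - 3


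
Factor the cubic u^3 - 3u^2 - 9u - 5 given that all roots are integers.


Try integer roots (divisors of -5). u=5: p(5)=0.
Divide out (u - 5): quotient is u^2 + 2u + 1.
Factor the quadratic: (u + 1)(u + 1)
Result: (u - 5)(u + 1)(u + 1)


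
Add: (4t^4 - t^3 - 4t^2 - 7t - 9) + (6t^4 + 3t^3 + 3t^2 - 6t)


Align terms by degree and add:
  4t^4 - t^3 - 4t^2 - 7t - 9
+ 6t^4 + 3t^3 + 3t^2 - 6t
= 10t^4 + 2t^3 - t^2 - 13t - 9


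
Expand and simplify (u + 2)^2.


Expand (u + 2)^2 by repeated multiplication:
= u^2 + 4u + 4


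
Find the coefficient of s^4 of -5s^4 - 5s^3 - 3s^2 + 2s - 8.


Read off the coefficient of s^4: -5


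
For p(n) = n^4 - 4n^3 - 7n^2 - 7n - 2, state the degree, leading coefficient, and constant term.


Highest power of n is 4, with coefficient 1. Constant term is -2.
Degree = 4, leading coefficient = 1, constant term = -2


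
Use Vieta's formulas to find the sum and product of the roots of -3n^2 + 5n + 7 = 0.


For an^2+bn+c=0: sum = -b/a, product = c/a.
a=-3, b=5, c=7
Sum = -(5)/-3 = 5/3
Product = (7)/-3 = -7/3


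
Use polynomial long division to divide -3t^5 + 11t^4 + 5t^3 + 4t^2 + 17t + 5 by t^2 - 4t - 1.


(-3t^5 + 11t^4 + 5t^3 + 4t^2 + 17t + 5) / (t^2 - 4t - 1)
Step 1: -3t^3 * (t^2 - 4t - 1) = -3t^5 + 12t^4 + 3t^3; subtract.
Step 2: -t^2 * (t^2 - 4t - 1) = -t^4 + 4t^3 + t^2; subtract.
Step 3: -2t * (t^2 - 4t - 1) = -2t^3 + 8t^2 + 2t; subtract.
Step 4: -5 * (t^2 - 4t - 1) = -5t^2 + 20t + 5; subtract.
Quotient: -3t^3 - t^2 - 2t - 5, Remainder: -5t


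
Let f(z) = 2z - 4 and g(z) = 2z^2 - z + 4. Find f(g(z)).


Substitute g(z) into f:
f(g(z)) = 2*(2z^2 - z + 4) + (-4)
Expand and combine: 4z^2 - 2z + 4


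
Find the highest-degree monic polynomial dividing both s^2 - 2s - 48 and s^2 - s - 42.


Factor each:
  s^2 - 2s - 48 = (s + 6)(s - 8)
  s^2 - s - 42 = (s + 6)(s - 7)
Common monic factor: s + 6


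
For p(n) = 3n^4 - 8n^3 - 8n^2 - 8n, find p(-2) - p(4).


p(-2) = 96
p(4) = 96
p(-2) - p(4) = 96 - 96 = 0


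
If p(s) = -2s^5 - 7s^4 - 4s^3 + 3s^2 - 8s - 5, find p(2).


Using direct substitution:
  -2 * (2)^5 = -64
  -7 * (2)^4 = -112
  -4 * (2)^3 = -32
  3 * (2)^2 = 12
  -8 * (2)^1 = -16
  constant: -5
Sum = -64 - 112 - 32 + 12 - 16 - 5 = -217


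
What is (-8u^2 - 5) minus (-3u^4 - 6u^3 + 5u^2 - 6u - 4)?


Distribute the minus sign:
  (-8u^2 - 5)
- (-3u^4 - 6u^3 + 5u^2 - 6u - 4)
Negate second polynomial: 3u^4 + 6u^3 - 5u^2 + 6u + 4
Add: 3u^4 + 6u^3 - 13u^2 + 6u - 1


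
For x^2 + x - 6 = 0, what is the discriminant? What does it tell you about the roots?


D = b^2 - 4ac = (1)^2 - 4(1)(-6) = 1 + 24 = 25
Since D > 0: two distinct rational roots


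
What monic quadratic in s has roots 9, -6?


p(s) = (s - 9)(s + 6)
Expand: s^2 - 3s - 54


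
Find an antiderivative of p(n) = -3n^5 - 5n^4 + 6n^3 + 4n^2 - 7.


Reverse power rule on each term:
  ∫ -3n^5 dn = -(1/2)n^6
  ∫ -5n^4 dn = -n^5
  ∫ 6n^3 dn = (3/2)n^4
  ∫ 4n^2 dn = (4/3)n^3
  ∫ -7 dn = -7n
F(n) = -(1/2)n^6 - n^5 + (3/2)n^4 + (4/3)n^3 - 7n + C


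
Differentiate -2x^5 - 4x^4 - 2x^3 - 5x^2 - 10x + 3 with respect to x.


Apply the power rule term by term:
  d/dx(-2x^5) = -10x^4
  d/dx(-4x^4) = -16x^3
  d/dx(-2x^3) = -6x^2
  d/dx(-5x^2) = -10x
  d/dx(-10x) = -10
  d/dx(3) = 0
p'(x) = -10x^4 - 16x^3 - 6x^2 - 10x - 10


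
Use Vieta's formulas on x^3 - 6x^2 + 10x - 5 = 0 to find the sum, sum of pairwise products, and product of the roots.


Monic cubic x^3+bx^2+cx+d=0: sum=-b, pairwise sum=c, product=-d.
b=-6, c=10, d=-5
r1+r2+r3 = 6
r1r2+r1r3+r2r3 = 10
r1r2r3 = 5


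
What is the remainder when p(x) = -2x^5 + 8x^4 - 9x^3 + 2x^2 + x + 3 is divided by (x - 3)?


By the Remainder Theorem, the remainder equals p(3):
  -2*(3)^5 = -486
  8*(3)^4 = 648
  -9*(3)^3 = -243
  2*(3)^2 = 18
  1*(3)^1 = 3
  constant: 3
Sum: -486 + 648 - 243 + 18 + 3 + 3 = -57


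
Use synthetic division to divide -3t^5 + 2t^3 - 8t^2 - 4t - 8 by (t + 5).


Synthetic division with c = -5. Coefficients: -3, 0, 2, -8, -4, -8
Bring down -3.
  -3 * -5 = 15; 15 + 0 = 15
  15 * -5 = -75; -75 + 2 = -73
  -73 * -5 = 365; 365 - 8 = 357
  357 * -5 = -1785; -1785 - 4 = -1789
  -1789 * -5 = 8945; 8945 - 8 = 8937
Quotient: -3t^4 + 15t^3 - 73t^2 + 357t - 1789, Remainder: 8937


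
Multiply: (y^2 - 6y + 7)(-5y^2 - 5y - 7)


Distribute each term of the first polynomial:
  (y^2)(-5y^2 - 5y - 7) = -5y^4 - 5y^3 - 7y^2
  (-6y)(-5y^2 - 5y - 7) = 30y^3 + 30y^2 + 42y
  (7)(-5y^2 - 5y - 7) = -35y^2 - 35y - 49
Sum: -5y^4 + 25y^3 - 12y^2 + 7y - 49


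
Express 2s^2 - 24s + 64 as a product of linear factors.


Roots satisfy r1 + r2 = -b/a = 12 and r1*r2 = c/a = 32.
So r1 = 4, r2 = 8.
2s^2 - 24s + 64 = 2(s - r1)(s - r2) = 2(s - 4)(s - 8)


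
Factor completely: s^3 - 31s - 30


Try integer roots (divisors of -30). s=-1: p(-1)=0.
Divide out (s + 1): quotient is s^2 - s - 30.
Factor the quadratic: (s + 5)(s - 6)
Result: (s + 1)(s + 5)(s - 6)


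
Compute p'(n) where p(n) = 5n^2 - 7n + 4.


Apply the power rule term by term:
  d/dn(5n^2) = 10n
  d/dn(-7n) = -7
  d/dn(4) = 0
p'(n) = 10n - 7


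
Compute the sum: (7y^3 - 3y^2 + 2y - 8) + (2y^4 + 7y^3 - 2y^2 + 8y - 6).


Align terms by degree and add:
  7y^3 - 3y^2 + 2y - 8
+ 2y^4 + 7y^3 - 2y^2 + 8y - 6
= 2y^4 + 14y^3 - 5y^2 + 10y - 14


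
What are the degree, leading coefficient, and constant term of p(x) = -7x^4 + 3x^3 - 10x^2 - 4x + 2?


Highest power of x is 4, with coefficient -7. Constant term is 2.
Degree = 4, leading coefficient = -7, constant term = 2


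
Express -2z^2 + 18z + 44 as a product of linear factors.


Roots satisfy r1 + r2 = -b/a = 9 and r1*r2 = c/a = -22.
So r1 = 11, r2 = -2.
-2z^2 + 18z + 44 = -2(z - r1)(z - r2) = -2(z - 11)(z + 2)


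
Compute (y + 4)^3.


Expand (y + 4)^3 by repeated multiplication:
  (y + 4)^2 = y^2 + 8y + 16
= y^3 + 12y^2 + 48y + 64


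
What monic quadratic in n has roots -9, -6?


p(n) = (n + 9)(n + 6)
Expand: n^2 + 15n + 54


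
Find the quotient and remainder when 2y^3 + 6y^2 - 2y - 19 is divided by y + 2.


(2y^3 + 6y^2 - 2y - 19) / (y + 2)
Step 1: 2y^2 * (y + 2) = 2y^3 + 4y^2; subtract.
Step 2: 2y * (y + 2) = 2y^2 + 4y; subtract.
Step 3: -6 * (y + 2) = -6y - 12; subtract.
Quotient: 2y^2 + 2y - 6, Remainder: -7


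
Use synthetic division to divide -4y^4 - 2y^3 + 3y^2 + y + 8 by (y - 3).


Synthetic division with c = 3. Coefficients: -4, -2, 3, 1, 8
Bring down -4.
  -4 * 3 = -12; -12 - 2 = -14
  -14 * 3 = -42; -42 + 3 = -39
  -39 * 3 = -117; -117 + 1 = -116
  -116 * 3 = -348; -348 + 8 = -340
Quotient: -4y^3 - 14y^2 - 39y - 116, Remainder: -340


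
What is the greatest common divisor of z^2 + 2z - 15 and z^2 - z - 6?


Factor each:
  z^2 + 2z - 15 = (z - 3)(z + 5)
  z^2 - z - 6 = (z - 3)(z + 2)
Common monic factor: z - 3


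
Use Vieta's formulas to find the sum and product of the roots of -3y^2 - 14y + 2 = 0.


For ay^2+by+c=0: sum = -b/a, product = c/a.
a=-3, b=-14, c=2
Sum = -(-14)/-3 = -14/3
Product = (2)/-3 = -2/3


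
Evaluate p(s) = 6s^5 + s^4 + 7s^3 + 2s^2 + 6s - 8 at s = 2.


Using direct substitution:
  6 * (2)^5 = 192
  1 * (2)^4 = 16
  7 * (2)^3 = 56
  2 * (2)^2 = 8
  6 * (2)^1 = 12
  constant: -8
Sum = 192 + 16 + 56 + 8 + 12 - 8 = 276


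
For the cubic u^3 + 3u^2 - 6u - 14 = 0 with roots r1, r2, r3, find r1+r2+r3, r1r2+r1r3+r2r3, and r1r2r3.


Monic cubic u^3+bu^2+cu+d=0: sum=-b, pairwise sum=c, product=-d.
b=3, c=-6, d=-14
r1+r2+r3 = -3
r1r2+r1r3+r2r3 = -6
r1r2r3 = 14


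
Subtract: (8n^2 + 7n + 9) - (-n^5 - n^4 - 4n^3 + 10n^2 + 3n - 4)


Distribute the minus sign:
  (8n^2 + 7n + 9)
- (-n^5 - n^4 - 4n^3 + 10n^2 + 3n - 4)
Negate second polynomial: n^5 + n^4 + 4n^3 - 10n^2 - 3n + 4
Add: n^5 + n^4 + 4n^3 - 2n^2 + 4n + 13


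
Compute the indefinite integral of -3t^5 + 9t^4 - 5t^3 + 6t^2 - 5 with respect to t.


Reverse power rule on each term:
  ∫ -3t^5 dt = -(1/2)t^6
  ∫ 9t^4 dt = (9/5)t^5
  ∫ -5t^3 dt = -(5/4)t^4
  ∫ 6t^2 dt = 2t^3
  ∫ -5 dt = -5t
F(t) = -(1/2)t^6 + (9/5)t^5 - (5/4)t^4 + 2t^3 - 5t + C


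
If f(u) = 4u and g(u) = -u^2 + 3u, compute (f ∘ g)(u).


Substitute g(u) into f:
f(g(u)) = 4*(-u^2 + 3u)
Expand and combine: -4u^2 + 12u


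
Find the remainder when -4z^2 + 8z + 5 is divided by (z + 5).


By the Remainder Theorem, the remainder equals p(-5):
  -4*(-5)^2 = -100
  8*(-5)^1 = -40
  constant: 5
Sum: -100 - 40 + 5 = -135


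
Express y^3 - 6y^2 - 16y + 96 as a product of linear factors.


Try integer roots (divisors of 96). y=-4: p(-4)=0.
Divide out (y + 4): quotient is y^2 - 10y + 24.
Factor the quadratic: (y - 6)(y - 4)
Result: (y + 4)(y - 6)(y - 4)


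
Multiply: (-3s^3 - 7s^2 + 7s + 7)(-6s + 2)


Distribute each term of the first polynomial:
  (-3s^3)(-6s + 2) = 18s^4 - 6s^3
  (-7s^2)(-6s + 2) = 42s^3 - 14s^2
  (7s)(-6s + 2) = -42s^2 + 14s
  (7)(-6s + 2) = -42s + 14
Sum: 18s^4 + 36s^3 - 56s^2 - 28s + 14


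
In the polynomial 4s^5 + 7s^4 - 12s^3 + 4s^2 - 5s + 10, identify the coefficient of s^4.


Read off the coefficient of s^4: 7


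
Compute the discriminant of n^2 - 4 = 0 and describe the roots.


D = b^2 - 4ac = (0)^2 - 4(1)(-4) = 0 + 16 = 16
Since D > 0: two distinct rational roots


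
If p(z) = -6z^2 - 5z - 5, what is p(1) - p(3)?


p(1) = -16
p(3) = -74
p(1) - p(3) = -16 + 74 = 58


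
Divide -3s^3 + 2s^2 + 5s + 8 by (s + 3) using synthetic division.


Synthetic division with c = -3. Coefficients: -3, 2, 5, 8
Bring down -3.
  -3 * -3 = 9; 9 + 2 = 11
  11 * -3 = -33; -33 + 5 = -28
  -28 * -3 = 84; 84 + 8 = 92
Quotient: -3s^2 + 11s - 28, Remainder: 92


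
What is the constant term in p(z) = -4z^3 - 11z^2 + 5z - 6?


Read off the constant term: -6


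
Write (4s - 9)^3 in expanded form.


Expand (4s - 9)^3 by repeated multiplication:
  (4s - 9)^2 = 16s^2 - 72s + 81
= 64s^3 - 432s^2 + 972s - 729


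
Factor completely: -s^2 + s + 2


Roots satisfy r1 + r2 = -b/a = 1 and r1*r2 = c/a = -2.
So r1 = -1, r2 = 2.
-s^2 + s + 2 = -(s - r1)(s - r2) = -(s + 1)(s - 2)


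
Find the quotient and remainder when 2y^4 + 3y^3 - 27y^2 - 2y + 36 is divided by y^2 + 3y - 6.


(2y^4 + 3y^3 - 27y^2 - 2y + 36) / (y^2 + 3y - 6)
Step 1: 2y^2 * (y^2 + 3y - 6) = 2y^4 + 6y^3 - 12y^2; subtract.
Step 2: -3y * (y^2 + 3y - 6) = -3y^3 - 9y^2 + 18y; subtract.
Step 3: -6 * (y^2 + 3y - 6) = -6y^2 - 18y + 36; subtract.
Quotient: 2y^2 - 3y - 6, Remainder: -2y


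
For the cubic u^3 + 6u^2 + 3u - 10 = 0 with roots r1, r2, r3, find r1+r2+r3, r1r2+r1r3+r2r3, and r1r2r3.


Monic cubic u^3+bu^2+cu+d=0: sum=-b, pairwise sum=c, product=-d.
b=6, c=3, d=-10
r1+r2+r3 = -6
r1r2+r1r3+r2r3 = 3
r1r2r3 = 10


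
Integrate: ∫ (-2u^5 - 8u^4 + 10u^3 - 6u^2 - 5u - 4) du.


Reverse power rule on each term:
  ∫ -2u^5 du = -(1/3)u^6
  ∫ -8u^4 du = -(8/5)u^5
  ∫ 10u^3 du = (5/2)u^4
  ∫ -6u^2 du = -2u^3
  ∫ -5u du = -(5/2)u^2
  ∫ -4 du = -4u
F(u) = -(1/3)u^6 - (8/5)u^5 + (5/2)u^4 - 2u^3 - (5/2)u^2 - 4u + C
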